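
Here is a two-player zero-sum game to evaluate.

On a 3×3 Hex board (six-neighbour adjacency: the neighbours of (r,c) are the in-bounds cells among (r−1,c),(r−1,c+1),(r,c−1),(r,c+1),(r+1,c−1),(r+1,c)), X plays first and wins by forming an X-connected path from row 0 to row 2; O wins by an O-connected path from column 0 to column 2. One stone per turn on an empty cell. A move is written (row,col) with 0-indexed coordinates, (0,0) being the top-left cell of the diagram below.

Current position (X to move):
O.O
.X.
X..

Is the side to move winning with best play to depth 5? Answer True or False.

ply 1, X at O.O/.X./X.. | (0,1)=+1→OXO/.X./X..*; (1,0)=-1→O.O/XX./X..; (1,2)=-1→O.O/.XX/X..; (2,1)=-1→O.O/.X./XX.; (2,2)=-1→O.O/.X./X.X
ply 2: OXO/.X./X.. is terminal -1 (O); from O.O/.X./X.. depth 5

X winning at [O.O/.X./X..]: True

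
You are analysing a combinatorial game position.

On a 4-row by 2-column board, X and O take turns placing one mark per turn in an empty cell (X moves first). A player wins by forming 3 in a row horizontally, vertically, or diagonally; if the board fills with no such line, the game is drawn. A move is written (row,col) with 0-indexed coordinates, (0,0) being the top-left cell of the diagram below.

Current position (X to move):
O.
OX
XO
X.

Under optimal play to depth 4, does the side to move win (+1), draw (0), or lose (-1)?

[O./OX/XO/X.] X move#1: (0,1):+0/OX/OX/XO/X.*, (3,1):+0/O./OX/XO/XX
[OX/OX/XO/X.] O move#2: (3,1):+0/OX/OX/XO/XO*
[OX/OX/XO/XO] end (terminal +0, X#3); searched O./OX/XO/X. to 4

value(O./OX/XO/X., X) = 0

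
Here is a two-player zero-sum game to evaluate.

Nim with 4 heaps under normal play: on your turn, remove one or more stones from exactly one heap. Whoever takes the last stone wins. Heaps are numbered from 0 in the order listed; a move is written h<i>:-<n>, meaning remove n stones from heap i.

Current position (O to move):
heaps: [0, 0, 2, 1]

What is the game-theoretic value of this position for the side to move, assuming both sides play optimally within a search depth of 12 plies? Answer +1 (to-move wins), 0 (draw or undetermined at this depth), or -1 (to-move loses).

ply 1, O at (0,0,2,1) | h2:-1=+1→(0,0,1,1)*; h2:-2=-1→(0,0,0,1); h3:-1=-1→(0,0,2,0)
ply 2, X at (0,0,1,1) | h2:-1=-1→(0,0,0,1)*; h3:-1=-1→(0,0,1,0)
ply 3, O at (0,0,0,1) | h3:-1=+1→(0,0,0,0)*
ply 4: (0,0,0,0) is terminal -1 (X); from (0,0,2,1) depth 12

value((0,0,2,1), O) = +1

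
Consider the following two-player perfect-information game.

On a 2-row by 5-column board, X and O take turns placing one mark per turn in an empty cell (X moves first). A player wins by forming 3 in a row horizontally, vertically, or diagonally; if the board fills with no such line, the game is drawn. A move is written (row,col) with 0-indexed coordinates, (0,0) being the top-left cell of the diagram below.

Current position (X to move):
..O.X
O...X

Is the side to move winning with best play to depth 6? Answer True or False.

p1 X@[..O.X/O...X]: (0,0)[X.O.X/O...X]+0* (0,1)[.XO.X/O...X]+0 (0,3)[..OXX/O...X]+0 (1,1)[..O.X/OX..X]-1 (1,2)[..O.X/O.X.X]+0 (1,3)[..O.X/O..XX]-1
p2 O@[X.O.X/O...X]: (0,1)[XOO.X/O...X]+0* (0,3)[X.OOX/O...X]+0 (1,1)[X.O.X/OO..X]+0 (1,2)[X.O.X/O.O.X]+0 (1,3)[X.O.X/O..OX]+0
p3 X@[XOO.X/O...X]: (0,3)[XOOXX/O...X]+0* (1,1)[XOO.X/OX..X]-1 (1,2)[XOO.X/O.X.X]-1 (1,3)[XOO.X/O..XX]-1
p4 O@[XOOXX/O...X]: (1,1)[XOOXX/OO..X]+0* (1,2)[XOOXX/O.O.X]+0 (1,3)[XOOXX/O..OX]+0
p5 X@[XOOXX/OO..X]: (1,2)[XOOXX/OOX.X]+0* (1,3)[XOOXX/OO.XX]-1
p6 O@[XOOXX/OOX.X]: (1,3)[XOOXX/OOXOX]+0*
p7 X@[XOOXX/OOXOX] terminal +0; root [..O.X/O...X] d6

X winning at [..O.X/O...X]: False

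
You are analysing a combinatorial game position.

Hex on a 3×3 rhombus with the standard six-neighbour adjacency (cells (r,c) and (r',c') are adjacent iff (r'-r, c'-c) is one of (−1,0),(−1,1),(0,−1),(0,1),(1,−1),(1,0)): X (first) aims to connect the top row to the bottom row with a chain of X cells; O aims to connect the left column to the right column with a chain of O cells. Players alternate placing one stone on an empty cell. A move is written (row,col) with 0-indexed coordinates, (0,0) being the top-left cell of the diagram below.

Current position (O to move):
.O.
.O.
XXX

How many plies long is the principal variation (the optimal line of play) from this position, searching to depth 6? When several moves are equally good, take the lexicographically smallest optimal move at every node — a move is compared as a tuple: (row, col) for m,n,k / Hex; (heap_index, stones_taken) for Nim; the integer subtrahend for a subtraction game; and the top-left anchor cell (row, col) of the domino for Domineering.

PV length from [.O./.O./XXX]: 3 plies

p1 O@[.O./.O./XXX]: (0,0)[OO./.O./XXX]+1* (0,2)[.OO/.O./XXX]+1 (1,0)[.O./OO./XXX]+1 (1,2)[.O./.OO/XXX]+1
p2 X@[OO./.O./XXX]: (0,2)[OOX/.O./XXX]-1* (1,0)[OO./XO./XXX]-1 (1,2)[OO./.OX/XXX]-1
p3 O@[OOX/.O./XXX]: (1,0)[OOX/OO./XXX]-1 (1,2)[OOX/.OO/XXX]+1*
p4 X@[OOX/.OO/XXX] terminal -1; root [.O./.O./XXX] d6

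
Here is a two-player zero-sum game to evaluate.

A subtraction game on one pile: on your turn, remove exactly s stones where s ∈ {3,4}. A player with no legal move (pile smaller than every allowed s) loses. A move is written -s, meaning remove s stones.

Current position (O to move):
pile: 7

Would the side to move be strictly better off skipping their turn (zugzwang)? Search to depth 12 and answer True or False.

zugzwang(7, O) = True

ply 1, O at 7 | -3=-1→4*; -4=-1→3
ply 2, X at 4 | -3=+1→1*; -4=+1→0
ply 3: 1 is terminal -1 (O); from 7 depth 12
pass branch (X moves first from the same position):
  | ply 1, X at 7 | -3=-1→4*; -4=-1→3
  | ply 2, O at 4 | -3=+1→1*; -4=+1→0
  | ply 3: 1 is terminal -1 (X); from 7 depth 12
O moving scores -1; O passing scores +1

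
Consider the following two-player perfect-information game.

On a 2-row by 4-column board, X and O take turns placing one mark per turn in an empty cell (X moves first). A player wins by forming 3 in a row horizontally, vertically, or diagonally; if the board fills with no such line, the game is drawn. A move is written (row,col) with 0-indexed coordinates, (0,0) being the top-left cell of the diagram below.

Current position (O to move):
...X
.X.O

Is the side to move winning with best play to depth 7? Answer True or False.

p1 O@[...X/.X.O]: (0,0)[O..X/.X.O]+0* (0,1)[.O.X/.X.O]+0 (0,2)[..OX/.X.O]+0 (1,0)[...X/OX.O]+0 (1,2)[...X/.XOO]+0
p2 X@[O..X/.X.O]: (0,1)[OX.X/.X.O]+0* (0,2)[O.XX/.X.O]+0 (1,0)[O..X/XX.O]+0 (1,2)[O..X/.XXO]+0
p3 O@[OX.X/.X.O]: (0,2)[OXOX/.X.O]+0* (1,0)[OX.X/OX.O]-1 (1,2)[OX.X/.XOO]-1
p4 X@[OXOX/.X.O]: (1,0)[OXOX/XX.O]+0* (1,2)[OXOX/.XXO]+0
p5 O@[OXOX/XX.O]: (1,2)[OXOX/XXOO]+0*
p6 X@[OXOX/XXOO] terminal +0; root [...X/.X.O] d7

O winning at [...X/.X.O]: False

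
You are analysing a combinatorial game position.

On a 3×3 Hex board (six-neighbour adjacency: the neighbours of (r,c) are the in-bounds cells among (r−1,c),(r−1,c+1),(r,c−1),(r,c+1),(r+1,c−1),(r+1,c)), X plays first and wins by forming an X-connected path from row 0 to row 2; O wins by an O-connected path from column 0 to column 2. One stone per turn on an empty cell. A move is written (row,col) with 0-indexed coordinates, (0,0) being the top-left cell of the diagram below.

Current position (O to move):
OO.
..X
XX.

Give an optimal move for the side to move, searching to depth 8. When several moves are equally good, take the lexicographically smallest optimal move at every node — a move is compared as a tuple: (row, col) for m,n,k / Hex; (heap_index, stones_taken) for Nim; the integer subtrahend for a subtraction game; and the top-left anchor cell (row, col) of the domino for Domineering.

p1 O@[OO./..X/XX.]: (0,2)[OOO/..X/XX.]+1* (1,0)[OO./O.X/XX.]-1 (1,1)[OO./.OX/XX.]-1 (2,2)[OO./..X/XXO]-1
p2 X@[OOO/..X/XX.] terminal -1; root [OO./..X/XX.] d8

O's best at [OO./..X/XX.]: (0,2)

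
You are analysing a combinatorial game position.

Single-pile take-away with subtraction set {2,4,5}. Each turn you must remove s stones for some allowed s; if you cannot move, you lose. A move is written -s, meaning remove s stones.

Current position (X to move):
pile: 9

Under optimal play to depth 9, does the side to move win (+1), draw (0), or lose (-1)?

p1 X@[9]: -2[7]+1* -4[5]-1 -5[4]-1
p2 O@[7]: -2[5]-1* -4[3]-1 -5[2]-1
p3 X@[5]: -2[3]-1 -4[1]+1* -5[0]+1
p4 O@[1] terminal -1; root [9] d9

value(9, X) = +1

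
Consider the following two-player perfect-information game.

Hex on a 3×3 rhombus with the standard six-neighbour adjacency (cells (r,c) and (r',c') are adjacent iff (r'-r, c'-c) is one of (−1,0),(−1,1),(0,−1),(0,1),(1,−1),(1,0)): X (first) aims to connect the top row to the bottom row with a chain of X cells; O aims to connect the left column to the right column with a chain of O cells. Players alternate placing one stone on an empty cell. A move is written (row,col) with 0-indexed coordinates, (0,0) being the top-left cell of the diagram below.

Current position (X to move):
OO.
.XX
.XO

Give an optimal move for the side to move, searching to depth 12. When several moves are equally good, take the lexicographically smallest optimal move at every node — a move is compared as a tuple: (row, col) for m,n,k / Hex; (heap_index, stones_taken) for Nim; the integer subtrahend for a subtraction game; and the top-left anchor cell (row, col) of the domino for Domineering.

X's best at [OO./.XX/.XO]: (0,2)

p1 X@[OO./.XX/.XO]: (0,2)[OOX/.XX/.XO]+1* (1,0)[OO./XXX/.XO]-1 (2,0)[OO./.XX/XXO]-1
p2 O@[OOX/.XX/.XO] terminal -1; root [OO./.XX/.XO] d12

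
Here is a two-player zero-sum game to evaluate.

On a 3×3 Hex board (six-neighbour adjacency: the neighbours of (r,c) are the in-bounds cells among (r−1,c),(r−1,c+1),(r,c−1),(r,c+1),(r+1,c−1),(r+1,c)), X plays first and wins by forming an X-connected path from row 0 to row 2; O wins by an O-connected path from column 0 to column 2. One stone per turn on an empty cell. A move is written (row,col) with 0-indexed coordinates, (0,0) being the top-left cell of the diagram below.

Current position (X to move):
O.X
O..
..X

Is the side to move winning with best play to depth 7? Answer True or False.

X winning at [O.X/O../..X]: True

ply 1, X at O.X/O../..X | (0,1)=+1→OXX/O../..X*; (1,1)=+1→O.X/OX./..X; (1,2)=+1→O.X/O.X/..X; (2,0)=+1→O.X/O../X.X; (2,1)=+1→O.X/O../.XX
ply 2, O at OXX/O../..X | (1,1)=-1→OXX/OO./..X*; (1,2)=-1→OXX/O.O/..X; (2,0)=-1→OXX/O../O.X; (2,1)=-1→OXX/O../.OX
ply 3, X at OXX/OO./..X | (1,2)=+1→OXX/OOX/..X*; (2,0)=-1→OXX/OO./X.X; (2,1)=-1→OXX/OO./.XX
ply 4: OXX/OOX/..X is terminal -1 (O); from O.X/O../..X depth 7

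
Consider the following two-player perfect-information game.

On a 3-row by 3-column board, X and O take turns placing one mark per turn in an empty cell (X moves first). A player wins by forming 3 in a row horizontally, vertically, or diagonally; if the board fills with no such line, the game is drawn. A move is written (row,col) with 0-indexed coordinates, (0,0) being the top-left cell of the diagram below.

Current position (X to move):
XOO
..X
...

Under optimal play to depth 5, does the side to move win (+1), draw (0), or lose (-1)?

value(XOO/..X/..., X) = +1

ply 1, X at XOO/..X/... | (1,0)=+1→XOO/X.X/...*; (1,1)=+1→XOO/.XX/...; (2,0)=+1→XOO/..X/X..; (2,1)=+1→XOO/..X/.X.; (2,2)=-1→XOO/..X/..X
ply 2, O at XOO/X.X/... | (1,1)=-1→XOO/XOX/...*; (2,0)=-1→XOO/X.X/O..; (2,1)=-1→XOO/X.X/.O.; (2,2)=-1→XOO/X.X/..O
ply 3, X at XOO/XOX/... | (2,0)=+1→XOO/XOX/X..*; (2,1)=-1→XOO/XOX/.X.; (2,2)=-1→XOO/XOX/..X
ply 4: XOO/XOX/X.. is terminal -1 (O); from XOO/..X/... depth 5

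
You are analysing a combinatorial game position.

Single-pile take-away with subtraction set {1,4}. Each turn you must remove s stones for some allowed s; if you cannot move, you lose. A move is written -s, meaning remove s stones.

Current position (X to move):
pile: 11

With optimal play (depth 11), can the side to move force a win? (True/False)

[11] X move#1: -1:+1/10*, -4:+1/7
[10] O move#2: -1:-1/9*, -4:-1/6
[9] X move#3: -1:-1/8, -4:+1/5*
[5] O move#4: -1:-1/4*, -4:-1/1
[4] X move#5: -1:-1/3, -4:+1/0*
[0] end (terminal -1, O#6); searched 11 to 11

X winning at [11]: True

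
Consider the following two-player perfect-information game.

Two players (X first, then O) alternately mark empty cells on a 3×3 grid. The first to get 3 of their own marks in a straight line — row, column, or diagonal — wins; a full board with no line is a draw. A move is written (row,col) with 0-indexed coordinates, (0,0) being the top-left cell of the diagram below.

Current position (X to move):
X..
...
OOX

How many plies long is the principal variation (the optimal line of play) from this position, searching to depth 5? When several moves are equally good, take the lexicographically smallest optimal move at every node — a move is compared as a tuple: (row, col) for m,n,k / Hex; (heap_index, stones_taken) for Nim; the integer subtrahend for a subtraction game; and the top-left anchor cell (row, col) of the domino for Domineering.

PV length from [X../.../OOX]: 3 plies

ply 1, X at X../.../OOX | (0,1)=+1→XX./.../OOX*; (0,2)=+1→X.X/.../OOX; (1,0)=-1→X../X../OOX; (1,1)=+1→X../.X./OOX; (1,2)=+1→X../..X/OOX
ply 2, O at XX./.../OOX | (0,2)=-1→XXO/.../OOX*; (1,0)=-1→XX./O../OOX; (1,1)=-1→XX./.O./OOX; (1,2)=-1→XX./..O/OOX
ply 3, X at XXO/.../OOX | (1,0)=-1→XXO/X../OOX; (1,1)=+1→XXO/.X./OOX*; (1,2)=-1→XXO/..X/OOX
ply 4: XXO/.X./OOX is terminal -1 (O); from X../.../OOX depth 5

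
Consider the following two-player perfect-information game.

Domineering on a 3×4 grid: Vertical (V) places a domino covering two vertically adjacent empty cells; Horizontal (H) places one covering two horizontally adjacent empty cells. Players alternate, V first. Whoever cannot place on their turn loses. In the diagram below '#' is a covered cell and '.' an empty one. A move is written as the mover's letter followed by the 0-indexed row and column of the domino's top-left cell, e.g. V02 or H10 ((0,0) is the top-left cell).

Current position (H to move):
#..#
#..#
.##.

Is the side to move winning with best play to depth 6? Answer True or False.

H winning at [#..#/#..#/.##.]: True

p1 H@[#..#/#..#/.##.]: H01[####/#..#/.##.]+1* H11[#..#/####/.##.]+1
p2 V@[####/#..#/.##.] terminal -1; root [#..#/#..#/.##.] d6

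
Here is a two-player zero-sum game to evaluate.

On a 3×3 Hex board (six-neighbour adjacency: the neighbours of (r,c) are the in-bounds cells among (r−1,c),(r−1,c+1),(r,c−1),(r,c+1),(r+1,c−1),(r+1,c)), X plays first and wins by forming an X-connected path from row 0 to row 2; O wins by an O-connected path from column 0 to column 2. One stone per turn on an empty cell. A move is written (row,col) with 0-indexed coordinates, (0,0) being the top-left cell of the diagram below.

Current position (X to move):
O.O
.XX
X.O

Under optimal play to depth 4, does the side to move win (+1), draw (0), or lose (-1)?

value(O.O/.XX/X.O, X) = +1

[O.O/.XX/X.O] X move#1: (0,1):+1/OXO/.XX/X.O*, (1,0):-1/O.O/XXX/X.O, (2,1):-1/O.O/.XX/XXO
[OXO/.XX/X.O] end (terminal -1, O#2); searched O.O/.XX/X.O to 4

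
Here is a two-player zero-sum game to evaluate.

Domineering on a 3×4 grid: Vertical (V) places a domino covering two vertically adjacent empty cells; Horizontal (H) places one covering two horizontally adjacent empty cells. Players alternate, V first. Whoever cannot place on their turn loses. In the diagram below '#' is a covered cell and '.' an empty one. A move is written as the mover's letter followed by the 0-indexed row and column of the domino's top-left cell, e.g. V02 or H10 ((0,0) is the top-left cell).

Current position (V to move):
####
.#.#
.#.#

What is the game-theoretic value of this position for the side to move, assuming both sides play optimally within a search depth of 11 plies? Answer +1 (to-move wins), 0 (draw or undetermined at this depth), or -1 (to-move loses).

value(####/.#.#/.#.#, V) = +1

ply 1, V at ####/.#.#/.#.# | V10=+1→####/##.#/##.#*; V12=+1→####/.###/.###
ply 2: ####/##.#/##.# is terminal -1 (H); from ####/.#.#/.#.# depth 11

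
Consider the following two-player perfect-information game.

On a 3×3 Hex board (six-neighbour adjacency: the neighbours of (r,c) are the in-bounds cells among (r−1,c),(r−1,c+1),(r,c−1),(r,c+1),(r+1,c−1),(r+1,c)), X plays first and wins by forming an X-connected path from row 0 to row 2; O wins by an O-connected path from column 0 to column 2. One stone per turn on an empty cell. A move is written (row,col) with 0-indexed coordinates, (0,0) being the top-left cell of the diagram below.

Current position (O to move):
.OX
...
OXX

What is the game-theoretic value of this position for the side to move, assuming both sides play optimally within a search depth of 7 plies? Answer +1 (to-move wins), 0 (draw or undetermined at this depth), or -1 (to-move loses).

value(.OX/.../OXX, O) = -1

ply 1, O at .OX/.../OXX | (0,0)=-1→OOX/.../OXX*; (1,0)=-1→.OX/O../OXX; (1,1)=-1→.OX/.O./OXX; (1,2)=-1→.OX/..O/OXX
ply 2, X at OOX/.../OXX | (1,0)=+1→OOX/X../OXX*; (1,1)=+1→OOX/.X./OXX; (1,2)=+1→OOX/..X/OXX
ply 3, O at OOX/X../OXX | (1,1)=-1→OOX/XO./OXX*; (1,2)=-1→OOX/X.O/OXX
ply 4, X at OOX/XO./OXX | (1,2)=+1→OOX/XOX/OXX*
ply 5: OOX/XOX/OXX is terminal -1 (O); from .OX/.../OXX depth 7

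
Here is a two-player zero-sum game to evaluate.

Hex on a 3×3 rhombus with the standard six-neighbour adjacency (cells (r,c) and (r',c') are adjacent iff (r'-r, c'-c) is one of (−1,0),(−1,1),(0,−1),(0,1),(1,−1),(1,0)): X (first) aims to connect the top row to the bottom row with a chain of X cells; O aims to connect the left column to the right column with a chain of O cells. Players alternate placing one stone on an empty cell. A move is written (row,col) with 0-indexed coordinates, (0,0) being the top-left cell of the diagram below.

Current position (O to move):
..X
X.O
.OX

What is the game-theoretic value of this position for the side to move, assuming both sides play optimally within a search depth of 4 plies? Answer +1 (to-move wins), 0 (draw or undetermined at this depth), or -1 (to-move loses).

value(..X/X.O/.OX, O) = +1

p1 O@[..X/X.O/.OX]: (0,0)[O.X/X.O/.OX]-1 (0,1)[.OX/X.O/.OX]-1 (1,1)[..X/XOO/.OX]-1 (2,0)[..X/X.O/OOX]+1*
p2 X@[..X/X.O/OOX] terminal -1; root [..X/X.O/.OX] d4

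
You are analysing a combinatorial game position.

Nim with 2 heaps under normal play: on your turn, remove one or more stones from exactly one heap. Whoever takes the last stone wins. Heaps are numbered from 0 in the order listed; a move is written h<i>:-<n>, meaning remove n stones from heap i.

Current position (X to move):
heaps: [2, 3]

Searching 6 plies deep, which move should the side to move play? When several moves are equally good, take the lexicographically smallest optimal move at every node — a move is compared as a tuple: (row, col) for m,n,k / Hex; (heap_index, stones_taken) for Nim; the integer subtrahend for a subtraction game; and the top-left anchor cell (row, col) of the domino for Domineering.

p1 X@[(2,3)]: h0:-1[(1,3)]-1 h0:-2[(0,3)]-1 h1:-1[(2,2)]+1* h1:-2[(2,1)]-1 h1:-3[(2,0)]-1
p2 O@[(2,2)]: h0:-1[(1,2)]-1* h0:-2[(0,2)]-1 h1:-1[(2,1)]-1 h1:-2[(2,0)]-1
p3 X@[(1,2)]: h0:-1[(0,2)]-1 h1:-1[(1,1)]+1* h1:-2[(1,0)]-1
p4 O@[(1,1)]: h0:-1[(0,1)]-1* h1:-1[(1,0)]-1
p5 X@[(0,1)]: h1:-1[(0,0)]+1*
p6 O@[(0,0)] terminal -1; root [(2,3)] d6

X's best at [(2,3)]: h1:-1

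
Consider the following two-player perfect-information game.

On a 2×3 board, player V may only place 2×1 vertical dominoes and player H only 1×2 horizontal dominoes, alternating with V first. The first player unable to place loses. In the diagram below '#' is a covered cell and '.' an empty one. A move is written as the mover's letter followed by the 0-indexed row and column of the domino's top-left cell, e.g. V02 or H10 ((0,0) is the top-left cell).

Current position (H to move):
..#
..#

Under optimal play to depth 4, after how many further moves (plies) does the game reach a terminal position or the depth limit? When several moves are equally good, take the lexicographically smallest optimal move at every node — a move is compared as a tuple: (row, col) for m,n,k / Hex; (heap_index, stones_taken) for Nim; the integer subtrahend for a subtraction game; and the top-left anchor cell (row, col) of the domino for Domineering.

PV length from [..#/..#]: 1 ply

[..#/..#] H move#1: H00:+1/###/..#*, H10:+1/..#/###
[###/..#] end (terminal -1, V#2); searched ..#/..# to 4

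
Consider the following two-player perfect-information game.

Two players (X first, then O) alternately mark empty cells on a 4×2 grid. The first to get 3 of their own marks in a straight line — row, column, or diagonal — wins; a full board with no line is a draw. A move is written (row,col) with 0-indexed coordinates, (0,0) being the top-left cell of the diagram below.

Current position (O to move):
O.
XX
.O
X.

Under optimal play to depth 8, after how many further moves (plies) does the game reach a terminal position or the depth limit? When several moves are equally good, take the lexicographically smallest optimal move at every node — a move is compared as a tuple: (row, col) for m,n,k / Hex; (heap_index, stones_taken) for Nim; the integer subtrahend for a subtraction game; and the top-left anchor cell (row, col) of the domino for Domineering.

[O./XX/.O/X.] O move#1: (0,1):-1/OO/XX/.O/X., (2,0):+0/O./XX/OO/X.*, (3,1):-1/O./XX/.O/XO
[O./XX/OO/X.] X move#2: (0,1):+0/OX/XX/OO/X.*, (3,1):+0/O./XX/OO/XX
[OX/XX/OO/X.] O move#3: (3,1):+0/OX/XX/OO/XO*
[OX/XX/OO/XO] end (terminal +0, X#4); searched O./XX/.O/X. to 8

PV length from [O./XX/.O/X.]: 3 plies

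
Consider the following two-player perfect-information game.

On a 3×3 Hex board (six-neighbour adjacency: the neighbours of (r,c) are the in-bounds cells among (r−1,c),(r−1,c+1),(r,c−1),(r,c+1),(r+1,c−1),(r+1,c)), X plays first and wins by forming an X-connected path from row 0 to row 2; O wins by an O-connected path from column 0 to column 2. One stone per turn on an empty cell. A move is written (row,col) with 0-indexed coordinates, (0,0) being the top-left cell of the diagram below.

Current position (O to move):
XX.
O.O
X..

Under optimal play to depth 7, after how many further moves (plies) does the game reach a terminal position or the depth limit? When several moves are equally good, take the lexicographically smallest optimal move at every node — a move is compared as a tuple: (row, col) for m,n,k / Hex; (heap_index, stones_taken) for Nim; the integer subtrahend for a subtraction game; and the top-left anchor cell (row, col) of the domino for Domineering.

PV length from [XX./O.O/X..]: 1 ply

p1 O@[XX./O.O/X..]: (0,2)[XXO/O.O/X..]-1 (1,1)[XX./OOO/X..]+1* (2,1)[XX./O.O/XO.]-1 (2,2)[XX./O.O/X.O]-1
p2 X@[XX./OOO/X..] terminal -1; root [XX./O.O/X..] d7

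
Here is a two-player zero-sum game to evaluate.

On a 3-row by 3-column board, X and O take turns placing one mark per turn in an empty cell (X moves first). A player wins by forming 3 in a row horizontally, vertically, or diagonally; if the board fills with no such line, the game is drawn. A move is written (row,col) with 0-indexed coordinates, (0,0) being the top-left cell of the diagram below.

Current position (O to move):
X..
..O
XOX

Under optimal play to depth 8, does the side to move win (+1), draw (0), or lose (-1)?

[X../..O/XOX] O move#1: (0,1):-1/XO./..O/XOX*, (0,2):-1/X.O/..O/XOX, (1,0):-1/X../O.O/XOX, (1,1):-1/X../.OO/XOX
[XO./..O/XOX] X move#2: (0,2):-1/XOX/..O/XOX, (1,0):+1/XO./X.O/XOX*, (1,1):+1/XO./.XO/XOX
[XO./X.O/XOX] end (terminal -1, O#3); searched X../..O/XOX to 8

value(X../..O/XOX, O) = -1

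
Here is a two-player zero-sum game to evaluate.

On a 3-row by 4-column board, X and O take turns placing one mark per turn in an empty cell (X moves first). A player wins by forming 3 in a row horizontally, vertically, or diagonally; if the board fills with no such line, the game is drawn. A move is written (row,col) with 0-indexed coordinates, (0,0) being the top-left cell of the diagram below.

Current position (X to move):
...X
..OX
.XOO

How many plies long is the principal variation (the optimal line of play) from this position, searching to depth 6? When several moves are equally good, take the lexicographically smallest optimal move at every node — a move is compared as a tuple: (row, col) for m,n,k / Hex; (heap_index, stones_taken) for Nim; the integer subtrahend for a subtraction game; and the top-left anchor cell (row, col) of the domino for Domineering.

PV length from [...X/..OX/.XOO]: 2 plies

[...X/..OX/.XOO] X move#1: (0,0):-1/X..X/..OX/.XOO*, (0,1):-1/.X.X/..OX/.XOO, (0,2):-1/..XX/..OX/.XOO, (1,0):-1/...X/X.OX/.XOO, (1,1):-1/...X/.XOX/.XOO, (2,0):-1/...X/..OX/XXOO
[X..X/..OX/.XOO] O move#2: (0,1):+1/XO.X/..OX/.XOO*, (0,2):+1/X.OX/..OX/.XOO, (1,0):+1/X..X/O.OX/.XOO, (1,1):+1/X..X/.OOX/.XOO, (2,0):+1/X..X/..OX/OXOO
[XO.X/..OX/.XOO] end (terminal -1, X#3); searched ...X/..OX/.XOO to 6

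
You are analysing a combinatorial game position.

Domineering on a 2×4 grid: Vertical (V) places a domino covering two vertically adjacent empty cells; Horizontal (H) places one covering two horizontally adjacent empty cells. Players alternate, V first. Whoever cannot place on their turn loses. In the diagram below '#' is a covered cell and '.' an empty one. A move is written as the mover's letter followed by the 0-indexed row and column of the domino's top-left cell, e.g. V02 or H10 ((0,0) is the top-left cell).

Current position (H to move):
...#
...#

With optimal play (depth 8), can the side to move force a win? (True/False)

H winning at [...#/...#]: True

p1 H@[...#/...#]: H00[##.#/...#]+1* H01[.###/...#]+1 H10[...#/##.#]+1 H11[...#/.###]+1
p2 V@[##.#/...#]: V02[####/..##]-1*
p3 H@[####/..##]: H10[####/####]+1*
p4 V@[####/####] terminal -1; root [...#/...#] d8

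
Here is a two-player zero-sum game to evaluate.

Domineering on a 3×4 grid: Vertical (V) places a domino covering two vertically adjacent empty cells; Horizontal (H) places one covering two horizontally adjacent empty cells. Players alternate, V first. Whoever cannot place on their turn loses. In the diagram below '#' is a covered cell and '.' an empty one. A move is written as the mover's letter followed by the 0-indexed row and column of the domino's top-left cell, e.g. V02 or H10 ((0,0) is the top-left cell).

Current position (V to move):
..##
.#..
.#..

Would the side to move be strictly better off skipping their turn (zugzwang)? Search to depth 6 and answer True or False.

ply 1, V at ..##/.#../.#.. | V00=-1→#.##/##../.#..; V10=-1→..##/##../##..; V12=+1→..##/.##./.##.*; V13=+1→..##/.#.#/.#.#
ply 2, H at ..##/.##./.##. | H00=-1→####/.##./.##.*
ply 3, V at ####/.##./.##. | V10=+1→####/###./###.*; V13=+1→####/.###/.###
ply 4: ####/###./###. is terminal -1 (H); from ..##/.#../.#.. depth 6
pass branch (H moves first from the same position):
  | ply 1, H at ..##/.#../.#.. | H00=-1→####/.#../.#..; H12=+1→..##/.###/.#..*; H22=+1→..##/.#../.###
  | ply 2, V at ..##/.###/.#.. | V00=-1→#.##/####/.#..*; V10=-1→..##/####/##..
  | ply 3, H at #.##/####/.#.. | H22=+1→#.##/####/.###*
  | ply 4: #.##/####/.### is terminal -1 (V); from ..##/.#../.#.. depth 6
V moving scores +1; V passing scores -1

zugzwang(..##/.#../.#.., V) = False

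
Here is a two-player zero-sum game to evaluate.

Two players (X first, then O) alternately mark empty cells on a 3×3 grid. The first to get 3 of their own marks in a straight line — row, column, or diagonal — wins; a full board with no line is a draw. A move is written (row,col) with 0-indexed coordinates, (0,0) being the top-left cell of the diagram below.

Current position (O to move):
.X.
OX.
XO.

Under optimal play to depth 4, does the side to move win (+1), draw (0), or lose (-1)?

value(.X./OX./XO., O) = 0

p1 O@[.X./OX./XO.]: (0,0)[OX./OX./XO.]-1 (0,2)[.XO/OX./XO.]+0* (1,2)[.X./OXO/XO.]-1 (2,2)[.X./OX./XOO]-1
p2 X@[.XO/OX./XO.]: (0,0)[XXO/OX./XO.]+0* (1,2)[.XO/OXX/XO.]+0 (2,2)[.XO/OX./XOX]+0
p3 O@[XXO/OX./XO.]: (1,2)[XXO/OXO/XO.]-1 (2,2)[XXO/OX./XOO]+0*
p4 X@[XXO/OX./XOO]: (1,2)[XXO/OXX/XOO]+0*
p5 O@[XXO/OXX/XOO] terminal +0; root [.X./OX./XO.] d4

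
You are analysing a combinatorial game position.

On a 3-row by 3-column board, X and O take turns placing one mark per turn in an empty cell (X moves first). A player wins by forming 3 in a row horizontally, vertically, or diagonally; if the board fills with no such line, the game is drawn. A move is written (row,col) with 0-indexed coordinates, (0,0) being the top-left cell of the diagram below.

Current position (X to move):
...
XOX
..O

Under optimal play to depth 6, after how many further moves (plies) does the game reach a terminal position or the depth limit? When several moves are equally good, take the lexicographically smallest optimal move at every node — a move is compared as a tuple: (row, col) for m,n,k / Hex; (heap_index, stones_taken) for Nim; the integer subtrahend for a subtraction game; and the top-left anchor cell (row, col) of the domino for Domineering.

[.../XOX/..O] X move#1: (0,0):-1/X../XOX/..O*, (0,1):-1/.X./XOX/..O, (0,2):-1/..X/XOX/..O, (2,0):-1/.../XOX/X.O, (2,1):-1/.../XOX/.XO
[X../XOX/..O] O move#2: (0,1):-1/XO./XOX/..O, (0,2):-1/X.O/XOX/..O, (2,0):+1/X../XOX/O.O*, (2,1):-1/X../XOX/.OO
[X../XOX/O.O] X move#3: (0,1):-1/XX./XOX/O.O*, (0,2):-1/X.X/XOX/O.O, (2,1):-1/X../XOX/OXO
[XX./XOX/O.O] O move#4: (0,2):+1/XXO/XOX/O.O*, (2,1):+1/XX./XOX/OOO
[XXO/XOX/O.O] end (terminal -1, X#5); searched .../XOX/..O to 6

PV length from [.../XOX/..O]: 4 plies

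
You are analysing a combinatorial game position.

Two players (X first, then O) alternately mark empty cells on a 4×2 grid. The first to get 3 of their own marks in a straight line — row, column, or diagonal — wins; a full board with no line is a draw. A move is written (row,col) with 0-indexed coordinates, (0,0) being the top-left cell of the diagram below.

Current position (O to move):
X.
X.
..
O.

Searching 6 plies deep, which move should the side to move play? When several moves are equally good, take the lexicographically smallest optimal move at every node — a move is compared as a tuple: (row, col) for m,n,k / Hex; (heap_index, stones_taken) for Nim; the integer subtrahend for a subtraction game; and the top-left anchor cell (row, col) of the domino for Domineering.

ply 1, O at X./X./../O. | (0,1)=-1→XO/X./../O.; (1,1)=-1→X./XO/../O.; (2,0)=+0→X./X./O./O.*; (2,1)=-1→X./X./.O/O.; (3,1)=-1→X./X./../OO
ply 2, X at X./X./O./O. | (0,1)=+0→XX/X./O./O.*; (1,1)=+0→X./XX/O./O.; (2,1)=+0→X./X./OX/O.; (3,1)=+0→X./X./O./OX
ply 3, O at XX/X./O./O. | (1,1)=+0→XX/XO/O./O.*; (2,1)=+0→XX/X./OO/O.; (3,1)=+0→XX/X./O./OO
ply 4, X at XX/XO/O./O. | (2,1)=+0→XX/XO/OX/O.*; (3,1)=+0→XX/XO/O./OX
ply 5, O at XX/XO/OX/O. | (3,1)=+0→XX/XO/OX/OO*
ply 6: XX/XO/OX/OO is terminal +0 (X); from X./X./../O. depth 6

O's best at [X./X./../O.]: (2,0)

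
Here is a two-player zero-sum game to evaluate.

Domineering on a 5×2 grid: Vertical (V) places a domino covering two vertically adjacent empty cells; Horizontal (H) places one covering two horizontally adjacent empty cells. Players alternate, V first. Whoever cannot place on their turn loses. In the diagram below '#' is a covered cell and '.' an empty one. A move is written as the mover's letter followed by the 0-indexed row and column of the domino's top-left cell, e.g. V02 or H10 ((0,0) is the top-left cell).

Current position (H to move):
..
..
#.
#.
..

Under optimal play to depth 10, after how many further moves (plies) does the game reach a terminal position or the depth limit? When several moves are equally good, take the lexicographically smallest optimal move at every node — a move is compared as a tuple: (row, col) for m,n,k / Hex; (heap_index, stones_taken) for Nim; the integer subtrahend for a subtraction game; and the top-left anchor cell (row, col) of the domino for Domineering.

PV length from [../../#./#./..]: 3 plies

ply 1, H at ../../#./#./.. | H00=+1→##/../#./#./..*; H10=+1→../##/#./#./..; H40=-1→../../#./#./##
ply 2, V at ##/../#./#./.. | V11=-1→##/.#/##/#./..*; V21=-1→##/../##/##/..; V31=-1→##/../#./##/.#
ply 3, H at ##/.#/##/#./.. | H40=+1→##/.#/##/#./##*
ply 4: ##/.#/##/#./## is terminal -1 (V); from ../../#./#./.. depth 10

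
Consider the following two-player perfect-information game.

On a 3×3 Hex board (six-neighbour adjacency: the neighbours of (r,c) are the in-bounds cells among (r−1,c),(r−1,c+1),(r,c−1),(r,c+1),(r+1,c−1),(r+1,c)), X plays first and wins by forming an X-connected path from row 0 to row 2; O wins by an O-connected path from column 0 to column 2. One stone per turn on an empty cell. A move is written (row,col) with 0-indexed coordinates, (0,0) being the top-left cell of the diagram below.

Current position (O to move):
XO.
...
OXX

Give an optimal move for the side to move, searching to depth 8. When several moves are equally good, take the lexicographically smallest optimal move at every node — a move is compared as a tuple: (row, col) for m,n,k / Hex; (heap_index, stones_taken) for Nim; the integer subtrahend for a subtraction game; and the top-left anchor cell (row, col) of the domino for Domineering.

ply 1, O at XO./.../OXX | (0,2)=+1→XOO/.../OXX*; (1,0)=-1→XO./O../OXX; (1,1)=+1→XO./.O./OXX; (1,2)=-1→XO./..O/OXX
ply 2, X at XOO/.../OXX | (1,0)=-1→XOO/X../OXX*; (1,1)=-1→XOO/.X./OXX; (1,2)=-1→XOO/..X/OXX
ply 3, O at XOO/X../OXX | (1,1)=+1→XOO/XO./OXX*; (1,2)=-1→XOO/X.O/OXX
ply 4: XOO/XO./OXX is terminal -1 (X); from XO./.../OXX depth 8

O's best at [XO./.../OXX]: (0,2)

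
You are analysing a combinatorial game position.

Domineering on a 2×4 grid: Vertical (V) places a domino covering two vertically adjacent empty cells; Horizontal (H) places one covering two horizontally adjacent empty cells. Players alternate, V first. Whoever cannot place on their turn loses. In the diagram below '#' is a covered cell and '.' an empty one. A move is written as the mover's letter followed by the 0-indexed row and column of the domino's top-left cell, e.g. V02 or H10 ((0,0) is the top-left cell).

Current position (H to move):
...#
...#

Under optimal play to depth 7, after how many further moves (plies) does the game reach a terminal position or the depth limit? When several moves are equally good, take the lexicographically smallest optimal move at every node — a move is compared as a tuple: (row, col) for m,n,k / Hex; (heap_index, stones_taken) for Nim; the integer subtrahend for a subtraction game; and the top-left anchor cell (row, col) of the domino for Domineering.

ply 1, H at ...#/...# | H00=+1→##.#/...#*; H01=+1→.###/...#; H10=+1→...#/##.#; H11=+1→...#/.###
ply 2, V at ##.#/...# | V02=-1→####/..##*
ply 3, H at ####/..## | H10=+1→####/####*
ply 4: ####/#### is terminal -1 (V); from ...#/...# depth 7

PV length from [...#/...#]: 3 plies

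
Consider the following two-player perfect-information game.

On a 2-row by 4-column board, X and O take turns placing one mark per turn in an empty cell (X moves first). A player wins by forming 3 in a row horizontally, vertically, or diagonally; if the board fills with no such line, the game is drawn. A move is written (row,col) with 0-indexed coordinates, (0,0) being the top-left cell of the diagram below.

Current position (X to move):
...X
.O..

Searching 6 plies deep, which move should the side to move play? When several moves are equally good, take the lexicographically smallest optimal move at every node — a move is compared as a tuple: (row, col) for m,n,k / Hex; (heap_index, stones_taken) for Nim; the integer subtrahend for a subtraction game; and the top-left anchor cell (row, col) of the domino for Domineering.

ply 1, X at ...X/.O.. | (0,0)=-1→X..X/.O..; (0,1)=+0→.X.X/.O..*; (0,2)=+0→..XX/.O..; (1,0)=+0→...X/XO..; (1,2)=+0→...X/.OX.; (1,3)=+0→...X/.O.X
ply 2, O at .X.X/.O.. | (0,0)=-1→OX.X/.O..; (0,2)=+0→.XOX/.O..*; (1,0)=-1→.X.X/OO..; (1,2)=-1→.X.X/.OO.; (1,3)=-1→.X.X/.O.O
ply 3, X at .XOX/.O.. | (0,0)=-1→XXOX/.O..; (1,0)=+0→.XOX/XO..*; (1,2)=+0→.XOX/.OX.; (1,3)=+0→.XOX/.O.X
ply 4, O at .XOX/XO.. | (0,0)=+0→OXOX/XO..*; (1,2)=+0→.XOX/XOO.; (1,3)=+0→.XOX/XO.O
ply 5, X at OXOX/XO.. | (1,2)=+0→OXOX/XOX.*; (1,3)=+0→OXOX/XO.X
ply 6, O at OXOX/XOX. | (1,3)=+0→OXOX/XOXO*
ply 7: OXOX/XOXO is terminal +0 (X); from ...X/.O.. depth 6

X's best at [...X/.O..]: (0,1)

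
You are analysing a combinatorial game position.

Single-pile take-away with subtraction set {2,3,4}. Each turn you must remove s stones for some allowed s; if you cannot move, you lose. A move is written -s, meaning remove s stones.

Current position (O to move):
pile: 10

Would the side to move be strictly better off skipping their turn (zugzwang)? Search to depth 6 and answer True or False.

zugzwang(10, O) = False

[10] O move#1: -2:-1/8, -3:+1/7*, -4:+1/6
[7] X move#2: -2:-1/5*, -3:-1/4, -4:-1/3
[5] O move#3: -2:-1/3, -3:-1/2, -4:+1/1*
[1] end (terminal -1, X#4); searched 10 to 6
suppose O passes — search the same position with X to move:
pass> [10] X move#1: -2:-1/8, -3:+1/7*, -4:+1/6
pass> [7] O move#2: -2:-1/5*, -3:-1/4, -4:-1/3
pass> [5] X move#3: -2:-1/3, -3:-1/2, -4:+1/1*
pass> [1] end (terminal -1, O#4); searched 10 to 6
for O: play +1, pass -1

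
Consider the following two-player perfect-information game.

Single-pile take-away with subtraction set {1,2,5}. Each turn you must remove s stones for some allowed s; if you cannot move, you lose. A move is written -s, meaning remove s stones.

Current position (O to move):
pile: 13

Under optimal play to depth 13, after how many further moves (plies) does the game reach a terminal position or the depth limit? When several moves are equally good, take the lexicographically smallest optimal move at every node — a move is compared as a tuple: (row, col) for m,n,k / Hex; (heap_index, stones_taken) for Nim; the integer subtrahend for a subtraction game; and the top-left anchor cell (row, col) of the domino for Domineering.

PV length from [13]: 9 plies

ply 1, O at 13 | -1=+1→12*; -2=-1→11; -5=-1→8
ply 2, X at 12 | -1=-1→11*; -2=-1→10; -5=-1→7
ply 3, O at 11 | -1=-1→10; -2=+1→9*; -5=+1→6
ply 4, X at 9 | -1=-1→8*; -2=-1→7; -5=-1→4
ply 5, O at 8 | -1=-1→7; -2=+1→6*; -5=+1→3
ply 6, X at 6 | -1=-1→5*; -2=-1→4; -5=-1→1
ply 7, O at 5 | -1=-1→4; -2=+1→3*; -5=+1→0
ply 8, X at 3 | -1=-1→2*; -2=-1→1
ply 9, O at 2 | -1=-1→1; -2=+1→0*
ply 10: 0 is terminal -1 (X); from 13 depth 13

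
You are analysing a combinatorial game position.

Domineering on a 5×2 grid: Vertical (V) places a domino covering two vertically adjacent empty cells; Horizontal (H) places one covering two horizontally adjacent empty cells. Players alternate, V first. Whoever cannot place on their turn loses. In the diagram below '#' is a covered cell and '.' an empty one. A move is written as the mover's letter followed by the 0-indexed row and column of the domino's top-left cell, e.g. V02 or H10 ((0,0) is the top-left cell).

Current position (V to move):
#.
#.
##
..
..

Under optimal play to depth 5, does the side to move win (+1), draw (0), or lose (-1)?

value(#./#./##/../.., V) = +1

p1 V@[#./#./##/../..]: V01[##/##/##/../..]-1 V30[#./#./##/#./#.]+1* V31[#./#./##/.#/.#]+1
p2 H@[#./#./##/#./#.] terminal -1; root [#./#./##/../..] d5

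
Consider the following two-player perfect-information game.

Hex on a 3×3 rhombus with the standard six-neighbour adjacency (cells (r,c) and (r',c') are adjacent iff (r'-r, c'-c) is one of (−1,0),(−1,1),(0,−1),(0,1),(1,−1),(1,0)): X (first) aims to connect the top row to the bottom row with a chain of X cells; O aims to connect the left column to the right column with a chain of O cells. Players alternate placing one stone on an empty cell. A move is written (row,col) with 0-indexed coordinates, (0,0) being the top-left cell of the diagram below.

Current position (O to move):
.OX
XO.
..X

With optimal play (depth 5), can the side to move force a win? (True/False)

O winning at [.OX/XO./..X]: True

ply 1, O at .OX/XO./..X | (0,0)=-1→OOX/XO./..X; (1,2)=+1→.OX/XOO/..X*; (2,0)=-1→.OX/XO./O.X; (2,1)=-1→.OX/XO./.OX
ply 2, X at .OX/XOO/..X | (0,0)=-1→XOX/XOO/..X*; (2,0)=-1→.OX/XOO/X.X; (2,1)=-1→.OX/XOO/.XX
ply 3, O at XOX/XOO/..X | (2,0)=+1→XOX/XOO/O.X*; (2,1)=-1→XOX/XOO/.OX
ply 4: XOX/XOO/O.X is terminal -1 (X); from .OX/XO./..X depth 5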